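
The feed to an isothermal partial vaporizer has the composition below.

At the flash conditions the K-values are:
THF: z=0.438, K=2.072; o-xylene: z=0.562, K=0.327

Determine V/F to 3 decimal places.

V/F = 0.127

Binary case is linear: z₁(K₁−1)(1+V/F(K₂−1)) + z₂(K₂−1)(1+V/F(K₁−1)) = 0
⇒ V/F = [z₁(K₁−1)+z₂(K₂−1)] / [−(K₁−1)(K₂−1)] = 0.0913/0.7215 = 0.127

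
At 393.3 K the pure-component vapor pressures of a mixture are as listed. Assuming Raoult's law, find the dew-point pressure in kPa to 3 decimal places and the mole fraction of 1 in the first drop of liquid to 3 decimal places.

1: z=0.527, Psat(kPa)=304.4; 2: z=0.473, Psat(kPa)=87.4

At the dew point ψ → 1, so Σzᵢ/Kᵢ = 1 with Kᵢ = Pᵢˢᵃᵗ/P ⇒ 1/P = Σzᵢ/Pᵢˢᵃᵗ.
1/P = 0.527/304.4 + 0.473/87.4 = 0.007143 ⇒ P = 139.994 kPa
xᵢ = zᵢP/Pᵢˢᵃᵗ ⇒ x_1 = 0.527·139.994/304.4 = 0.242

Pdew = 139.994 kPa, x_1 = 0.242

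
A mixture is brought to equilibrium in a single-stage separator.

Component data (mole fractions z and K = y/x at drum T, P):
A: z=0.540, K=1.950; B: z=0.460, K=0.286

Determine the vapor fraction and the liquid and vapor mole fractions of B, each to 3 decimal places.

ψ = 0.272, x_B = 0.571, y_B = 0.163

Let ψ = V/F and solve Σ zᵢ(Kᵢ−1)/(1+ψ(Kᵢ−1)) = 0.
g(0) = ΣzᵢKᵢ − 1 = 0.185 and g(1) = 1 − Σzᵢ/Kᵢ = -0.885, so a root lies in (0, 1).
Iterate (Newton) starting at ψ = 0.55:
  ψ = 0.550: g = -0.2039, g' = -0.846 → ψ = 0.309
  ψ = 0.309: g = -0.0249, g' = -0.677 → ψ = 0.272
Converged at ψ = 0.272.
Compositions from xᵢ = zᵢ/(1+ψ(Kᵢ−1)), yᵢ = Kᵢxᵢ:
  A: x = 0.429, y = 0.837
  B: x = 0.571, y = 0.163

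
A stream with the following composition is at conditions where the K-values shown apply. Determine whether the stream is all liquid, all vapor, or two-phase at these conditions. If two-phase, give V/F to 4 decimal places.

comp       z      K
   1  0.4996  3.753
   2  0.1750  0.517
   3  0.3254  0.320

two-phase, V/F = 0.6247

ΣzᵢKᵢ = 2.0696; Σzᵢ/Kᵢ = 1.4885.
Both exceed 1, so a two-phase solution exists.
Newton–Raphson from ψ = 0.5:
  ψ = 0.5000: g = 0.13205, g' = -1.0868 → ψ = 0.6215
  ψ = 0.6215: g = 0.00332, g' = -1.0499 → ψ = 0.6247
Converged at ψ = 0.6247.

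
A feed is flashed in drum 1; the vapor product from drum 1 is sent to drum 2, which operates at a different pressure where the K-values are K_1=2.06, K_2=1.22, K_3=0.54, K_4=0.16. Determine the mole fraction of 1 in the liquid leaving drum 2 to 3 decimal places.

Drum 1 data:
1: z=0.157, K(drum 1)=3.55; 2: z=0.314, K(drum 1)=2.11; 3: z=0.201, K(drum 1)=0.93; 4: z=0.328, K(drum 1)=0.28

x_1 (drum 2) = 0.178

Drum 1:
Let ψ₁ = V/F and solve Σ zᵢ(Kᵢ−1)/(1+ψ₁(Kᵢ−1)) = 0.
Check two-phase: ΣzᵢKᵢ = 1.499 > 1 and Σzᵢ/Kᵢ = 1.581 > 1, so g(0) = 0.499 > 0 and g(1) = -0.581 < 0.
Newton–Raphson from ψ₁ = 0.5:
  ψ₁ = 0.500: g = 0.0165, g' = -0.773 → ψ₁ = 0.521
Converged at ψ₁ = 0.521.
Drum-1 compositions:
  1: x = 0.067, y = 0.239
  2: x = 0.199, y = 0.420
  3: x = 0.209, y = 0.194
  4: x = 0.525, y = 0.147
Drum-2 feed = drum-1 vapor: z₂ = (0.2393, 0.4197, 0.1940, 0.1470).
Drum 2:
Let ψ₂ = V/F and solve Σ zᵢ(Kᵢ−1)/(1+ψ₂(Kᵢ−1)) = 0.
Feasibility: ΣzᵢKᵢ = 1.133, Σzᵢ/Kᵢ = 1.738 — both > 1, two phases present.
Iterate (Newton) starting at ψ₂ = 0.5:
  ψ₂ = 0.500: g = -0.0799, g' = -0.509 → ψ₂ = 0.343
  ψ₂ = 0.343: g = -0.0076, g' = -0.425 → ψ₂ = 0.325
Converged at ψ₂ = 0.325.
  1: x = 0.178, y = 0.367
  2: x = 0.392, y = 0.478
  3: x = 0.228, y = 0.123
  4: x = 0.202, y = 0.032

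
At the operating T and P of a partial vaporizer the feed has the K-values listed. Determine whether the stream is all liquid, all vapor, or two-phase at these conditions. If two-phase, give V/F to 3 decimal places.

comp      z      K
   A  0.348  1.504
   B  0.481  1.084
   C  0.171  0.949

all vapor

ΣzᵢKᵢ = 1.207; Σzᵢ/Kᵢ = 0.855.
Since Σzᵢ/Kᵢ < 1 the mixture is above its dew point — single vapor phase.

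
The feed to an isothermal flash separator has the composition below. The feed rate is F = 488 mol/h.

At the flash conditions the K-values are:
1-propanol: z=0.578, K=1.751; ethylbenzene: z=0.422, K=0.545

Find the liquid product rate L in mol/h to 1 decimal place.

Let ψ = V/F and solve Σ zᵢ(Kᵢ−1)/(1+ψ(Kᵢ−1)) = 0.
Feasibility: ΣzᵢKᵢ = 1.242, Σzᵢ/Kᵢ = 1.104 — both > 1, two phases present.
Binary case is linear: z₁(K₁−1)(1+ψ(K₂−1)) + z₂(K₂−1)(1+ψ(K₁−1)) = 0
⇒ ψ = [z₁(K₁−1)+z₂(K₂−1)] / [−(K₁−1)(K₂−1)] = 0.2421/0.3417 = 0.708
Then V = ψ·F = 0.7084·488 = 345.7 mol/h and L = F − V = 142.3 mol/h.

L = 142.3 mol/h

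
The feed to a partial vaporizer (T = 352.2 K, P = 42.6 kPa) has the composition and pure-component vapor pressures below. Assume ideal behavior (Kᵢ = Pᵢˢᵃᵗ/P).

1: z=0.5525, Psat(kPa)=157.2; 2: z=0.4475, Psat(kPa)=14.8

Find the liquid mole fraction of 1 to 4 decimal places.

Raoult's law: Kᵢ = Pᵢˢᵃᵗ/P = Pᵢˢᵃᵗ/42.6.
  K_1 = 157.2/42.6 = 3.690141, K_2 = 14.8/42.6 = 0.347418
Binary case is linear: z₁(K₁−1)(1+β(K₂−1)) + z₂(K₂−1)(1+β(K₁−1)) = 0
⇒ β = [z₁(K₁−1)+z₂(K₂−1)] / [−(K₁−1)(K₂−1)] = 1.19427/1.75554 = 0.6803
Compositions from xᵢ = zᵢ/(1+β(Kᵢ−1)), yᵢ = Kᵢxᵢ:
  1: x = 0.1952, y = 0.7204
  2: x = 0.8048, y = 0.2796

x_1 = 0.1952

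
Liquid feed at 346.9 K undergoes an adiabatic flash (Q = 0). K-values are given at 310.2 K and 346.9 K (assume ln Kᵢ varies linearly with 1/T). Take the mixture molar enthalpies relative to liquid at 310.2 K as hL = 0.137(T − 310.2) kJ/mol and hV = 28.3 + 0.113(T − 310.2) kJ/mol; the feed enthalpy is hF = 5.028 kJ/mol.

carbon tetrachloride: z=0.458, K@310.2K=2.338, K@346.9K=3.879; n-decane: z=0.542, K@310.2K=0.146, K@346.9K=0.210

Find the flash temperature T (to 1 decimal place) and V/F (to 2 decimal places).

T = 313.1 K, V/F = 0.16

Adiabatic flash: solve Rachford–Rice at each trial T, then check hF = ψ·hV(T) + (1−ψ)·hL(T).
  T = 310.2 K: K = (2.338, 0.146), RR gives ψ = 0.131, H_out = 3.713 kJ/mol
  T = 346.9 K: K = (3.879, 0.210), RR gives ψ = 0.391, H_out = 15.762 kJ/mol
  T = 328.5 K: K = (3.052, 0.177), RR gives ψ = 0.292, H_out = 10.650 kJ/mol
  T = 319.4 K: K = (2.684, 0.161), RR gives ψ = 0.224, H_out = 7.552 kJ/mol
  T = 314.8 K: K = (2.507, 0.154), RR gives ψ = 0.181, H_out = 5.746 kJ/mol
  T = 312.5 K: K = (2.422, 0.150), RR gives ψ = 0.157, H_out = 4.762 kJ/mol
Linear interpolation between T = 312.5 (H_out = 4.762) and T = 314.8 (H_out = 5.746) on hF = 5.028 gives T ≈ 313.1 K, at which ψ = 0.16.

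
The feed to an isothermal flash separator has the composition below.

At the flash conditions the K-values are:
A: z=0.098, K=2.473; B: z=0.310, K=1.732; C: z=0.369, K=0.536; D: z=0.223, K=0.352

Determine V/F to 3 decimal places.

Newton iteration, V/F⁰ = 0.5:
  V/F = 0.500: g = -0.1875, g' = -0.499 → V/F = 0.124
  V/F = 0.124: g = -0.0089, g' = -0.492 → V/F = 0.106
Converged at V/F = 0.106.

V/F = 0.106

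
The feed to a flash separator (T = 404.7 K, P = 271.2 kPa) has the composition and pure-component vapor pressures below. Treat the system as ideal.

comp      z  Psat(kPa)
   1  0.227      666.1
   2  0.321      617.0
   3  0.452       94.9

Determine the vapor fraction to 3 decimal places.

ψ = 0.508

Raoult's law: Kᵢ = Pᵢˢᵃᵗ/P = Pᵢˢᵃᵗ/271.2.
  K_1 = 666.1/271.2 = 2.45612, K_2 = 617.0/271.2 = 2.27507, K_3 = 94.9/271.2 = 0.34993
Rachford–Rice: g(ψ) = Σ zᵢ(Kᵢ−1)/(1+ψ(Kᵢ−1)) = 0.
Check two-phase: ΣzᵢKᵢ = 1.446 > 1 and Σzᵢ/Kᵢ = 1.525 > 1, so g(0) = 0.446 > 0 and g(1) = -0.525 < 0.
Iterate (Newton) starting at ψ = 0.34:
  ψ = 0.340: g = 0.1294, g' = -0.784 → ψ = 0.505
  ψ = 0.505: g = 0.0020, g' = -0.776 → ψ = 0.508
Converged at ψ = 0.508.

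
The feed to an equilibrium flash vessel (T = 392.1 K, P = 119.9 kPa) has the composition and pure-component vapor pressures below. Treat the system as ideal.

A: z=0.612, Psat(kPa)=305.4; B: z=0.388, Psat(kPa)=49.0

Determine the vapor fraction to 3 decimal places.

ψ = 0.784

Raoult's law: Kᵢ = Pᵢˢᵃᵗ/P = Pᵢˢᵃᵗ/119.9.
  K_A = 305.4/119.9 = 2.54712, K_B = 49.0/119.9 = 0.40867
Binary case is linear: z₁(K₁−1)(1+ψ(K₂−1)) + z₂(K₂−1)(1+ψ(K₁−1)) = 0
⇒ ψ = [z₁(K₁−1)+z₂(K₂−1)] / [−(K₁−1)(K₂−1)] = 0.7174/0.9149 = 0.784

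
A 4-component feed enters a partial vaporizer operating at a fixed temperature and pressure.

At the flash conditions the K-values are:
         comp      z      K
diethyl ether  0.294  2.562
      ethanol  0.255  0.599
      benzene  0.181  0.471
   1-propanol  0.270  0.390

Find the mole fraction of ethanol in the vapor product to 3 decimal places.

y_ethanol = 0.160

Let ψ = V/F and solve Σ zᵢ(Kᵢ−1)/(1+ψ(Kᵢ−1)) = 0.
Feasibility: ΣzᵢKᵢ = 1.097, Σzᵢ/Kᵢ = 1.617 — both > 1, two phases present.
Newton–Raphson from ψ = 0.5:
  ψ = 0.500: g = -0.2372, g' = -0.592 → ψ = 0.099
  ψ = 0.099: g = 0.0147, g' = -0.752 → ψ = 0.119
Converged at ψ = 0.119.
Compositions from xᵢ = zᵢ/(1+ψ(Kᵢ−1)), yᵢ = Kᵢxᵢ:
  diethyl ether: x = 0.248, y = 0.635
  ethanol: x = 0.268, y = 0.160
  benzene: x = 0.193, y = 0.091
  1-propanol: x = 0.291, y = 0.114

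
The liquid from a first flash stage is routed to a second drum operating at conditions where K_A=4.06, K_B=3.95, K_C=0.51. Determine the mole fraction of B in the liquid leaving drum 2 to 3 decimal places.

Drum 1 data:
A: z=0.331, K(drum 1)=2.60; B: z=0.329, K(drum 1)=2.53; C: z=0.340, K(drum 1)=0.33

x_B (drum 2) = 0.071

Drum 1:
Newton iteration, ψ₁⁰ = 0.68:
  ψ₁ = 0.680: g = 0.0819, g' = -0.894 → ψ₁ = 0.772
  ψ₁ = 0.772: g = -0.0037, g' = -0.986 → ψ₁ = 0.768
Converged at ψ₁ = 0.768.
Drum-1 compositions:
  A: x = 0.149, y = 0.386
  B: x = 0.151, y = 0.383
  C: x = 0.700, y = 0.231
Drum-2 feed = drum-1 liquid: z₂ = (0.1485, 0.1513, 0.7002).
Drum 2:
Newton–Raphson from ψ₂ = 0.4:
  ψ₂ = 0.400: g = -0.0176, g' = -0.818 → ψ₂ = 0.378
  ψ₂ = 0.378: g = 0.0003, g' = -0.846 → ψ₂ = 0.379
Converged at ψ₂ = 0.379.
  A: x = 0.069, y = 0.279
  B: x = 0.071, y = 0.282
  C: x = 0.860, y = 0.438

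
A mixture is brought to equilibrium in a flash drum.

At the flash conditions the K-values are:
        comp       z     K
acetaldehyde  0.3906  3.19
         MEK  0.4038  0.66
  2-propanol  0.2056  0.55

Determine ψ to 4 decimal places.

ψ = 0.7495

Material balance + equilibrium reduce to Σ zᵢ(Kᵢ−1)/(1+ψ(Kᵢ−1)) = 0.
Check two-phase: ΣzᵢKᵢ = 1.6256 > 1 and Σzᵢ/Kᵢ = 1.1081 > 1, so g(0) = 0.6256 > 0 and g(1) = -0.1081 < 0.
Newton–Raphson from ψ = 0.58:
  ψ = 0.5800: g = 0.08059, g' = -0.5122 → ψ = 0.7374
  ψ = 0.7374: g = 0.00545, g' = -0.4504 → ψ = 0.7495
Converged at ψ = 0.7495.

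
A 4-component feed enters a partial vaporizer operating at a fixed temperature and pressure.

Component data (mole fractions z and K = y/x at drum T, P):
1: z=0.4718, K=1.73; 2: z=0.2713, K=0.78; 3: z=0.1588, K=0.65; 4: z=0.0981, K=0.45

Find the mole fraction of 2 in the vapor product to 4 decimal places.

Material balance + equilibrium reduce to Σ zᵢ(Kᵢ−1)/(1+β(Kᵢ−1)) = 0.
Feasibility: ΣzᵢKᵢ = 1.1752, Σzᵢ/Kᵢ = 1.0828 — both > 1, two phases present.
Newton iteration, β⁰ = 0.5:
  β = 0.5000: g = 0.04346, g' = -0.2366 → β = 0.6837
  β = 0.6837: g = -0.00005, g' = -0.2399 → β = 0.6835
Converged at β = 0.6835.
Compositions from xᵢ = zᵢ/(1+β(Kᵢ−1)), yᵢ = Kᵢxᵢ:
  1: x = 0.3147, y = 0.5445
  2: x = 0.3193, y = 0.2491
  3: x = 0.2087, y = 0.1357
  4: x = 0.1572, y = 0.0707

y_2 = 0.2491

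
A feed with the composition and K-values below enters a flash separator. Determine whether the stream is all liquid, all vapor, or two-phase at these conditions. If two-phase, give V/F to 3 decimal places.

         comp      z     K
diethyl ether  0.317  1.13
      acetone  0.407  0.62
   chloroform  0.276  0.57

all liquid

ΣzᵢKᵢ = 0.768; Σzᵢ/Kᵢ = 1.421.
Since ΣzᵢKᵢ < 1 the mixture is below its bubble point — single liquid phase.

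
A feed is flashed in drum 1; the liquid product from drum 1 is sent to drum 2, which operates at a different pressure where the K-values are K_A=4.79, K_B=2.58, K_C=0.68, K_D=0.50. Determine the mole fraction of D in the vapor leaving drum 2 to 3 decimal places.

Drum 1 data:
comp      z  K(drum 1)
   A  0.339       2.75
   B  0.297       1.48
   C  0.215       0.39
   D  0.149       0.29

Drum 1:
Let ψ₁ = V/F and solve Σ zᵢ(Kᵢ−1)/(1+ψ₁(Kᵢ−1)) = 0.
g(0) = ΣzᵢKᵢ − 1 = 0.499 and g(1) = 1 − Σzᵢ/Kᵢ = -0.389, so a root lies in (0, 1).
Newton–Raphson from ψ₁ = 0.5:
  ψ₁ = 0.500: g = 0.0786, g' = -0.686 → ψ₁ = 0.615
  ψ₁ = 0.615: g = -0.0016, g' = -0.723 → ψ₁ = 0.612
Converged at ψ₁ = 0.612.
Drum-1 compositions:
  A: x = 0.164, y = 0.450
  B: x = 0.230, y = 0.340
  C: x = 0.343, y = 0.134
  D: x = 0.264, y = 0.076
Drum-2 feed = drum-1 liquid: z₂ = (0.1636, 0.2295, 0.3432, 0.2636).
Drum 2:
Rachford–Rice: g(ψ₂) = Σ zᵢ(Kᵢ−1)/(1+ψ₂(Kᵢ−1)) = 0.
Check two-phase: ΣzᵢKᵢ = 1.741 > 1 and Σzᵢ/Kᵢ = 1.155 > 1, so g(0) = 0.741 > 0 and g(1) = -0.155 < 0.
Iterate (Newton) starting at ψ₂ = 0.5:
  ψ₂ = 0.500: g = 0.1103, g' = -0.626 → ψ₂ = 0.676
  ψ₂ = 0.676: g = 0.0101, g' = -0.527 → ψ₂ = 0.695
Converged at ψ₂ = 0.695.
  A: x = 0.045, y = 0.216
  B: x = 0.109, y = 0.282
  C: x = 0.441, y = 0.300
  D: x = 0.404, y = 0.202

y_D (drum 2) = 0.202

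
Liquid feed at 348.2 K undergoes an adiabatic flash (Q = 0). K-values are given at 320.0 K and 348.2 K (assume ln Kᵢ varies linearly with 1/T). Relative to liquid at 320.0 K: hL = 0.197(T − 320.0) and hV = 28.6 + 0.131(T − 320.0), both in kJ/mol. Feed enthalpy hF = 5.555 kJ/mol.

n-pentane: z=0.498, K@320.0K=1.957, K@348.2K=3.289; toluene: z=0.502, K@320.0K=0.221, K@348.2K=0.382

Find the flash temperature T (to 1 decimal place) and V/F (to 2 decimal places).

T = 322.6 K, V/F = 0.18

Adiabatic flash: solve Rachford–Rice at each trial T, then check hF = ψ·hV(T) + (1−ψ)·hL(T).
  T = 320.0 K: K = (1.957, 0.221), RR gives ψ = 0.115, H_out = 3.281 kJ/mol
  T = 348.2 K: K = (3.289, 0.382), RR gives ψ = 0.587, H_out = 21.238 kJ/mol
  T = 334.1 K: K = (2.565, 0.294), RR gives ψ = 0.385, H_out = 13.418 kJ/mol
  T = 327.1 K: K = (2.249, 0.256), RR gives ψ = 0.267, H_out = 8.921 kJ/mol
  T = 323.6 K: K = (2.102, 0.238), RR gives ψ = 0.198, H_out = 6.327 kJ/mol
  T = 321.8 K: K = (2.028, 0.230), RR gives ψ = 0.158, H_out = 4.861 kJ/mol
  T = 322.7 K: K = (2.065, 0.234), RR gives ψ = 0.179, H_out = 5.607 kJ/mol
Linear interpolation between T = 321.8 (H_out = 4.861) and T = 322.7 (H_out = 5.607) on hF = 5.555 gives T ≈ 322.6 K, at which ψ = 0.18.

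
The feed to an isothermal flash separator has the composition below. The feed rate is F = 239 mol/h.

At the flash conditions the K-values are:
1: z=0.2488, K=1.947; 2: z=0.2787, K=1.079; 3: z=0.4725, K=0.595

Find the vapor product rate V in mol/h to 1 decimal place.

V = 58.9 mol/h

Material balance + equilibrium reduce to Σ zᵢ(Kᵢ−1)/(1+ψ(Kᵢ−1)) = 0.
g(0) = ΣzᵢKᵢ − 1 = 0.0663 and g(1) = 1 − Σzᵢ/Kᵢ = -0.1802, so a root lies in (0, 1).
Newton iteration, ψ⁰ = 0.63:
  ψ = 0.6300: g = -0.08837, g' = -0.2288 → ψ = 0.2438
  ψ = 0.2438: g = 0.00070, g' = -0.2444 → ψ = 0.2466
Converged at ψ = 0.2466.
Then V = ψ·F = 0.2466·239 = 58.9 mol/h and L = F − V = 180.1 mol/h.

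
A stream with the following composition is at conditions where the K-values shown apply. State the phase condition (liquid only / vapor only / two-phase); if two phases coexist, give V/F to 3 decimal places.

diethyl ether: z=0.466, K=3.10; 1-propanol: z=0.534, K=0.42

two-phase, V/F = 0.549

ΣzᵢKᵢ = 1.669; Σzᵢ/Kᵢ = 1.422.
Both exceed 1, so a two-phase solution exists.
Material balance + equilibrium reduce to Σ zᵢ(Kᵢ−1)/(1+ψ(Kᵢ−1)) = 0.
Binary case is linear: z₁(K₁−1)(1+ψ(K₂−1)) + z₂(K₂−1)(1+ψ(K₁−1)) = 0
⇒ ψ = [z₁(K₁−1)+z₂(K₂−1)] / [−(K₁−1)(K₂−1)] = 0.6689/1.2180 = 0.549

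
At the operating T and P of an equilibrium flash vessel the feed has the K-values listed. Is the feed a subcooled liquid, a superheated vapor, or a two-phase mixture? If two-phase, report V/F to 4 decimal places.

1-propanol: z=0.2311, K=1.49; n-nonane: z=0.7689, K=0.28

ΣzᵢKᵢ = 0.5596; Σzᵢ/Kᵢ = 2.9012.
Since ΣzᵢKᵢ < 1 the mixture is below its bubble point — single liquid phase.

subcooled liquid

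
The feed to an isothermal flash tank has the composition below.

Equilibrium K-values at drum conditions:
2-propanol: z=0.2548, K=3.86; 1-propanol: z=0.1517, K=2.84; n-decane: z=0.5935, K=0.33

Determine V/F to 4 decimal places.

V/F = 0.3625

Rachford–Rice: g(V/F) = Σ zᵢ(Kᵢ−1)/(1+V/F(Kᵢ−1)) = 0.
Check two-phase: ΣzᵢKᵢ = 1.6102 > 1 and Σzᵢ/Kᵢ = 1.9179 > 1, so g(0) = 0.6102 > 0 and g(1) = -0.9179 < 0.
Iterate (Newton) starting at V/F = 0.48:
  V/F = 0.4800: g = -0.13081, g' = -1.0939 → V/F = 0.3604
  V/F = 0.3604: g = 0.00243, g' = -1.1541 → V/F = 0.3625
Converged at V/F = 0.3625.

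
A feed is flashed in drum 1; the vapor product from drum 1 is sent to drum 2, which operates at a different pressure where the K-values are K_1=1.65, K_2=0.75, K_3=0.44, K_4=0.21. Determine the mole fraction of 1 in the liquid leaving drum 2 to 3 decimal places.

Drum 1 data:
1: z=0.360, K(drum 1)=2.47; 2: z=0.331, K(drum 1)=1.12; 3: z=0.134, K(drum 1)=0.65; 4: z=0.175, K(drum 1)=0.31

Drum 1:
Newton iteration, ψ₁⁰ = 0.39:
  ψ₁ = 0.390: g = 0.1548, g' = -0.497 → ψ₁ = 0.702
  ψ₁ = 0.702: g = 0.0009, g' = -0.535 → ψ₁ = 0.703
Converged at ψ₁ = 0.703.
Drum-1 compositions:
  1: x = 0.177, y = 0.437
  2: x = 0.305, y = 0.342
  3: x = 0.178, y = 0.116
  4: x = 0.340, y = 0.105
Drum-2 feed = drum-1 vapor: z₂ = (0.4372, 0.3419, 0.1155, 0.1054).
Drum 2:
Rachford–Rice: g(ψ₂) = Σ zᵢ(Kᵢ−1)/(1+ψ₂(Kᵢ−1)) = 0.
g(0) = ΣzᵢKᵢ − 1 = 0.051 and g(1) = 1 − Σzᵢ/Kᵢ = -0.485, so a root lies in (0, 1).
Newton–Raphson from ψ₂ = 0.5:
  ψ₂ = 0.500: g = -0.1107, g' = -0.383 → ψ₂ = 0.211
  ψ₂ = 0.211: g = -0.0135, g' = -0.308 → ψ₂ = 0.167
Converged at ψ₂ = 0.167.
  1: x = 0.394, y = 0.651
  2: x = 0.357, y = 0.268
  3: x = 0.127, y = 0.056
  4: x = 0.121, y = 0.025

x_1 (drum 2) = 0.394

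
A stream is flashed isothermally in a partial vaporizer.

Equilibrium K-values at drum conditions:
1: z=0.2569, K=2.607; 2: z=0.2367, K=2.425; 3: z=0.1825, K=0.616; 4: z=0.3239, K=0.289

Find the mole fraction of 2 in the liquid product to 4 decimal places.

x_2 = 0.1409

Newton–Raphson from β = 0.5:
  β = 0.5000: g = -0.01818, g' = -0.8033 → β = 0.4774
  β = 0.4774: g = -0.00006, g' = -0.7983 → β = 0.4773
Converged at β = 0.4773.
Compositions from xᵢ = zᵢ/(1+β(Kᵢ−1)), yᵢ = Kᵢxᵢ:
  1: x = 0.1454, y = 0.3790
  2: x = 0.1409, y = 0.3416
  3: x = 0.2235, y = 0.1376
  4: x = 0.4903, y = 0.1417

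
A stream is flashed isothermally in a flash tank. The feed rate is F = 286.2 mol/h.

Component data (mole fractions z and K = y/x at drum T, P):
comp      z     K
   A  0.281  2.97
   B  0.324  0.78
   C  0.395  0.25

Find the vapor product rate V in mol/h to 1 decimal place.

Newton–Raphson from ψ = 0.5:
  ψ = 0.500: g = -0.2752, g' = -0.865 → ψ = 0.182
  ψ = 0.182: g = -0.0098, g' = -0.906 → ψ = 0.171
Converged at ψ = 0.171.
Then V = ψ·F = 0.1712·286.2 = 49.0 mol/h and L = F − V = 237.2 mol/h.

V = 49.0 mol/h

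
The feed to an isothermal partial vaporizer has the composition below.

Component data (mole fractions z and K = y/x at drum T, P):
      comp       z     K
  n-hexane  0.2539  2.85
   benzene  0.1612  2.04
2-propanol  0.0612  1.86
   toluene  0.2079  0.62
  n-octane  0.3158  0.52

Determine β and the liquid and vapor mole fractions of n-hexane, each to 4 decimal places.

Newton iteration, β⁰ = 0.5:
  β = 0.5000: g = 0.09412, g' = -0.5038 → β = 0.6868
  β = 0.6868: g = 0.00471, g' = -0.4627 → β = 0.6970
Converged at β = 0.6970.
Compositions from xᵢ = zᵢ/(1+β(Kᵢ−1)), yᵢ = Kᵢxᵢ:
  n-hexane: x = 0.1109, y = 0.3161
  benzene: x = 0.0935, y = 0.1906
  2-propanol: x = 0.0383, y = 0.0712
  toluene: x = 0.2828, y = 0.1753
  n-octane: x = 0.4746, y = 0.2468

β = 0.6970, x_n-hexane = 0.1109, y_n-hexane = 0.3161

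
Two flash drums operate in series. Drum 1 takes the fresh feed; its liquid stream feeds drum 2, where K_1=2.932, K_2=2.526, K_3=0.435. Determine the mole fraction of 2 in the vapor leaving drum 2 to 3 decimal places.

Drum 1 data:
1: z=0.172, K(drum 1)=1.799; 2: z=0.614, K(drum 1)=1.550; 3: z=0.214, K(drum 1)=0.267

Drum 1:
Material balance + equilibrium reduce to Σ zᵢ(Kᵢ−1)/(1+ψ₁(Kᵢ−1)) = 0.
g(0) = ΣzᵢKᵢ − 1 = 0.318 and g(1) = 1 − Σzᵢ/Kᵢ = -0.293, so a root lies in (0, 1).
Newton–Raphson from ψ₁ = 0.5:
  ψ₁ = 0.500: g = 0.1154, g' = -0.457 → ψ₁ = 0.753
  ψ₁ = 0.753: g = -0.0253, g' = -0.708 → ψ₁ = 0.717
  ψ₁ = 0.717: g = -0.0011, g' = -0.651 → ψ₁ = 0.715
Converged at ψ₁ = 0.715.
Drum-1 compositions:
  1: x = 0.109, y = 0.197
  2: x = 0.441, y = 0.683
  3: x = 0.450, y = 0.120
Drum-2 feed = drum-1 liquid: z₂ = (0.1094, 0.4406, 0.4499).
Drum 2:
Let ψ₂ = V/F and solve Σ zᵢ(Kᵢ−1)/(1+ψ₂(Kᵢ−1)) = 0.
Check two-phase: ΣzᵢKᵢ = 1.630 > 1 and Σzᵢ/Kᵢ = 1.246 > 1, so g(0) = 0.630 > 0 and g(1) = -0.246 < 0.
Iterate (Newton) starting at ψ₂ = 0.5:
  ψ₂ = 0.500: g = 0.1347, g' = -0.715 → ψ₂ = 0.688
  ψ₂ = 0.688: g = 0.0027, g' = -0.704 → ψ₂ = 0.692
Converged at ψ₂ = 0.692.
  1: x = 0.047, y = 0.137
  2: x = 0.214, y = 0.541
  3: x = 0.739, y = 0.321

y_2 (drum 2) = 0.541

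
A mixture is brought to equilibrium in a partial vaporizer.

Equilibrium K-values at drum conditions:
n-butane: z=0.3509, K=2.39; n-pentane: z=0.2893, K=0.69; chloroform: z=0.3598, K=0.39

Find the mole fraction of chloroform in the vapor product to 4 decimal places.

y_chloroform = 0.1667

Rachford–Rice: g(ψ) = Σ zᵢ(Kᵢ−1)/(1+ψ(Kᵢ−1)) = 0.
Feasibility: ΣzᵢKᵢ = 1.1786, Σzᵢ/Kᵢ = 1.4887 — both > 1, two phases present.
Newton–Raphson from ψ = 0.4:
  ψ = 0.4000: g = -0.07923, g' = -0.5505 → ψ = 0.2561
  ψ = 0.2561: g = 0.00219, g' = -0.5896 → ψ = 0.2598
Converged at ψ = 0.2598.
Compositions from xᵢ = zᵢ/(1+ψ(Kᵢ−1)), yᵢ = Kᵢxᵢ:
  n-butane: x = 0.2578, y = 0.6162
  n-pentane: x = 0.3146, y = 0.2171
  chloroform: x = 0.4276, y = 0.1667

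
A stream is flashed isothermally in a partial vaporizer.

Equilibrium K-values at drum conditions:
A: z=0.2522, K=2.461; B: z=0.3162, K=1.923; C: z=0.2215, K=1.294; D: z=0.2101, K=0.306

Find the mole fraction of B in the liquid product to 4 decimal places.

x_B = 0.1745

Let ψ = V/F and solve Σ zᵢ(Kᵢ−1)/(1+ψ(Kᵢ−1)) = 0.
Feasibility: ΣzᵢKᵢ = 1.5796, Σzᵢ/Kᵢ = 1.1247 — both > 1, two phases present.
Newton–Raphson from ψ = 0.32:
  ψ = 0.3200: g = 0.34847, g' = -0.5937 → ψ = 0.9069
  ψ = 0.9069: g = -0.02470, g' = -0.9282 → ψ = 0.8803
  ψ = 0.8803: g = -0.00086, g' = -0.8656 → ψ = 0.8793
Converged at ψ = 0.8793.
Compositions from xᵢ = zᵢ/(1+ψ(Kᵢ−1)), yᵢ = Kᵢxᵢ:
  A: x = 0.1104, y = 0.2717
  B: x = 0.1745, y = 0.3356
  C: x = 0.1760, y = 0.2277
  D: x = 0.5391, y = 0.1650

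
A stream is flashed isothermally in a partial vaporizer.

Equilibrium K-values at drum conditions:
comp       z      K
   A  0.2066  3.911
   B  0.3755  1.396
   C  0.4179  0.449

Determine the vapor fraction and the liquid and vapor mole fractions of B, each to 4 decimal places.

Material balance + equilibrium reduce to Σ zᵢ(Kᵢ−1)/(1+ψ(Kᵢ−1)) = 0.
Check two-phase: ΣzᵢKᵢ = 1.5198 > 1 and Σzᵢ/Kᵢ = 1.2525 > 1, so g(0) = 0.5198 > 0 and g(1) = -0.2525 < 0.
Newton–Raphson from ψ = 0.5:
  ψ = 0.5000: g = 0.05122, g' = -0.5731 → ψ = 0.5894
  ψ = 0.5894: g = 0.00102, g' = -0.5543 → ψ = 0.5912
Converged at ψ = 0.5912.
Compositions from xᵢ = zᵢ/(1+ψ(Kᵢ−1)), yᵢ = Kᵢxᵢ:
  A: x = 0.0759, y = 0.2970
  B: x = 0.3043, y = 0.4248
  C: x = 0.6198, y = 0.2783

ψ = 0.5912, x_B = 0.3043, y_B = 0.4248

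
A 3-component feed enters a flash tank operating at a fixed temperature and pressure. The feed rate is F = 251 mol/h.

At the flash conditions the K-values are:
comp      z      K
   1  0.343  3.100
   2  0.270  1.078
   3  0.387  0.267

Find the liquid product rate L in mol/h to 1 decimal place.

L = 147.5 mol/h

Material balance + equilibrium reduce to Σ zᵢ(Kᵢ−1)/(1+ψ(Kᵢ−1)) = 0.
g(0) = ΣzᵢKᵢ − 1 = 0.458 and g(1) = 1 − Σzᵢ/Kᵢ = -0.811, so a root lies in (0, 1).
Iterate (Newton) starting at ψ = 0.5:
  ψ = 0.500: g = -0.0761, g' = -0.880 → ψ = 0.413
  ψ = 0.413: g = -0.0011, g' = -0.863 → ψ = 0.412
Converged at ψ = 0.412.
Then V = ψ·F = 0.4122·251 = 103.5 mol/h and L = F − V = 147.5 mol/h.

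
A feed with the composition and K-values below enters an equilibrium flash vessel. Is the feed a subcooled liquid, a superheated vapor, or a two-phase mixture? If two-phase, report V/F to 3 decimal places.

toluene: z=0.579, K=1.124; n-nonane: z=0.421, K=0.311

ΣzᵢKᵢ = 0.782; Σzᵢ/Kᵢ = 1.869.
Since ΣzᵢKᵢ < 1 the mixture is below its bubble point — single liquid phase.

subcooled liquid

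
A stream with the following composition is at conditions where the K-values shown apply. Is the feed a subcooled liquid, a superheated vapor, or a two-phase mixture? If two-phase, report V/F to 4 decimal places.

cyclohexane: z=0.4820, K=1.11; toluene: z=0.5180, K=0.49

subcooled liquid

ΣzᵢKᵢ = 0.7888; Σzᵢ/Kᵢ = 1.4914.
Since ΣzᵢKᵢ < 1 the mixture is below its bubble point — single liquid phase.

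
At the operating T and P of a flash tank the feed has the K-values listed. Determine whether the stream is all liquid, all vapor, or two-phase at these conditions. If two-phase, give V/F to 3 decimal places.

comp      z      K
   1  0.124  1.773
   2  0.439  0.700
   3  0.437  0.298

all liquid

ΣzᵢKᵢ = 0.657; Σzᵢ/Kᵢ = 2.164.
Since ΣzᵢKᵢ < 1 the mixture is below its bubble point — single liquid phase.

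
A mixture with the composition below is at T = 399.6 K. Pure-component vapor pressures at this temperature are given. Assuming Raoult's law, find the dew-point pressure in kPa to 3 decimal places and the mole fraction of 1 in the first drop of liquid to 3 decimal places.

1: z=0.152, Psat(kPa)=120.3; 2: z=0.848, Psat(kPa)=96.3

At the dew point ψ → 1, so Σzᵢ/Kᵢ = 1 with Kᵢ = Pᵢˢᵃᵗ/P ⇒ 1/P = Σzᵢ/Pᵢˢᵃᵗ.
1/P = 0.152/120.3 + 0.848/96.3 = 0.010069 ⇒ P = 99.312 kPa
xᵢ = zᵢP/Pᵢˢᵃᵗ ⇒ x_1 = 0.152·99.312/120.3 = 0.125

Pdew = 99.312 kPa, x_1 = 0.125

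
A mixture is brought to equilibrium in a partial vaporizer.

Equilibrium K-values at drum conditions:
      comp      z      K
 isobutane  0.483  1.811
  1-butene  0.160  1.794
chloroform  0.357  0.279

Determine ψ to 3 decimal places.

ψ = 0.449

Newton iteration, ψ⁰ = 0.5:
  ψ = 0.500: g = -0.0329, g' = -0.666 → ψ = 0.451
  ψ = 0.451: g = -0.0009, g' = -0.632 → ψ = 0.449
Converged at ψ = 0.449.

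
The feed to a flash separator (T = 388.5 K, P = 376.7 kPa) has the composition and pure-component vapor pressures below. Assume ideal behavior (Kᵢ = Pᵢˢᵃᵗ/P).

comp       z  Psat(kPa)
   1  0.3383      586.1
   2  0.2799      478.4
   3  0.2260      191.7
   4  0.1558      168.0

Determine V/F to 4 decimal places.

Raoult's law: Kᵢ = Pᵢˢᵃᵗ/P = Pᵢˢᵃᵗ/376.7.
  K_1 = 586.1/376.7 = 1.555880, K_2 = 478.4/376.7 = 1.269976, K_3 = 191.7/376.7 = 0.508893, K_4 = 168.0/376.7 = 0.445978
Rachford–Rice: g(V/F) = Σ zᵢ(Kᵢ−1)/(1+V/F(Kᵢ−1)) = 0.
g(0) = ΣzᵢKᵢ − 1 = 0.0663 and g(1) = 1 − Σzᵢ/Kᵢ = -0.2313, so a root lies in (0, 1).
Newton–Raphson from V/F = 0.5:
  V/F = 0.5000: g = -0.05277, g' = -0.2671 → V/F = 0.3024
  V/F = 0.3024: g = -0.00319, g' = -0.2382 → V/F = 0.2890
Converged at V/F = 0.2890.

V/F = 0.2890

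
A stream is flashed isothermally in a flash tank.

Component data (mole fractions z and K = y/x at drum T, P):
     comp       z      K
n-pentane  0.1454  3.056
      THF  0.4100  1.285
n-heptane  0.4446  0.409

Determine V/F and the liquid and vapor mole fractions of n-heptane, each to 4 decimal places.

V/F = 0.2465, x_n-heptane = 0.5204, y_n-heptane = 0.2129

Material balance + equilibrium reduce to Σ zᵢ(Kᵢ−1)/(1+V/F(Kᵢ−1)) = 0.
Check two-phase: ΣzᵢKᵢ = 1.1530 > 1 and Σzᵢ/Kᵢ = 1.4537 > 1, so g(0) = 0.1530 > 0 and g(1) = -0.4537 < 0.
Newton–Raphson from V/F = 0.47:
  V/F = 0.4700: g = -0.10874, g' = -0.4826 → V/F = 0.2447
  V/F = 0.2447: g = 0.00095, g' = -0.5134 → V/F = 0.2465
Converged at V/F = 0.2465.
Compositions from xᵢ = zᵢ/(1+V/F(Kᵢ−1)), yᵢ = Kᵢxᵢ:
  n-pentane: x = 0.0965, y = 0.2949
  THF: x = 0.3831, y = 0.4923
  n-heptane: x = 0.5204, y = 0.2129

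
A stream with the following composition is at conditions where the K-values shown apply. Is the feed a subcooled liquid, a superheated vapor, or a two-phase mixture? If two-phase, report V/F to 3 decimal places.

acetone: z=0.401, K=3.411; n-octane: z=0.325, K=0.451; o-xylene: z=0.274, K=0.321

two-phase, V/F = 0.408

ΣzᵢKᵢ = 1.602; Σzᵢ/Kᵢ = 1.692.
Both exceed 1, so a two-phase solution exists.
Let ψ = V/F and solve Σ zᵢ(Kᵢ−1)/(1+ψ(Kᵢ−1)) = 0.
Iterate (Newton) starting at ψ = 0.45:
  ψ = 0.450: g = -0.0412, g' = -0.971 → ψ = 0.408
Converged at ψ = 0.408.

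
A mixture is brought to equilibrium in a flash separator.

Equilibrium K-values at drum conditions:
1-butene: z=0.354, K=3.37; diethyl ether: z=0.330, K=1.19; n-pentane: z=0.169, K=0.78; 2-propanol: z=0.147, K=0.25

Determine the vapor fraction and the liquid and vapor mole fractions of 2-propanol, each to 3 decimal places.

ψ = 0.829, x_2-propanol = 0.389, y_2-propanol = 0.097

Material balance + equilibrium reduce to Σ zᵢ(Kᵢ−1)/(1+ψ(Kᵢ−1)) = 0.
g(0) = ΣzᵢKᵢ − 1 = 0.754 and g(1) = 1 − Σzᵢ/Kᵢ = -0.187, so a root lies in (0, 1).
Iterate (Newton) starting at ψ = 0.41:
  ψ = 0.410: g = 0.2836, g' = -0.704 → ψ = 0.813
  ψ = 0.813: g = 0.0133, g' = -0.796 → ψ = 0.830
  ψ = 0.830: g = -0.0002, g' = -0.826 → ψ = 0.829
Converged at ψ = 0.829.
Compositions from xᵢ = zᵢ/(1+ψ(Kᵢ−1)), yᵢ = Kᵢxᵢ:
  1-butene: x = 0.119, y = 0.402
  diethyl ether: x = 0.285, y = 0.339
  n-pentane: x = 0.207, y = 0.161
  2-propanol: x = 0.389, y = 0.097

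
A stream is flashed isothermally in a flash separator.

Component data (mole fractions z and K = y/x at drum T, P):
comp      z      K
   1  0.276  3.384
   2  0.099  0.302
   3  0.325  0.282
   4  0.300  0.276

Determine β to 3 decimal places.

Let β = V/F and solve Σ zᵢ(Kᵢ−1)/(1+β(Kᵢ−1)) = 0.
g(0) = ΣzᵢKᵢ − 1 = 0.138 and g(1) = 1 − Σzᵢ/Kᵢ = -1.649, so a root lies in (0, 1).
Newton iteration, β⁰ = 0.57:
  β = 0.570: g = -0.6006, g' = -1.351 → β = 0.125
  β = 0.125: g = -0.0645, g' = -1.380 → β = 0.079
  β = 0.079: g = 0.0033, g' = -1.531 → β = 0.081
Converged at β = 0.081.

β = 0.081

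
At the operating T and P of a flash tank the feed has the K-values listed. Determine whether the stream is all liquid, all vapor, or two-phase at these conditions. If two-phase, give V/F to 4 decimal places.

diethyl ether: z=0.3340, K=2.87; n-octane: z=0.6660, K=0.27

ΣzᵢKᵢ = 1.1384; Σzᵢ/Kᵢ = 2.5830.
Both exceed 1, so a two-phase solution exists.
Rachford–Rice: g(ψ) = Σ zᵢ(Kᵢ−1)/(1+ψ(Kᵢ−1)) = 0.
Iterate (Newton) starting at ψ = 0.5:
  ψ = 0.5000: g = -0.44286, g' = -1.1921 → ψ = 0.1285
  ψ = 0.1285: g = -0.03295, g' = -1.1914 → ψ = 0.1009
  ψ = 0.1009: g = 0.00065, g' = -1.2403 → ψ = 0.1014
Converged at ψ = 0.1014.

two-phase, V/F = 0.1014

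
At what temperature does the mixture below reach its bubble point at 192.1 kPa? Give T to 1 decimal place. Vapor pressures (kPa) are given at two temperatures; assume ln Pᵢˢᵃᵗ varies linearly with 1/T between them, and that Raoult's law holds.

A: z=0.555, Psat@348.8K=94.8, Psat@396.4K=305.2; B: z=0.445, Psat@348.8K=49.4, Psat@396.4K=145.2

T = 387.3 K

Bubble-point temperature: ΣzᵢPᵢˢᵃᵗ(T) = P. Interpolate ln Pᵢˢᵃᵗ = aᵢ + bᵢ/T.
  T = 348.8 K: ΣzᵢPᵢˢᵃᵗ = 74.60 kPa
  T = 396.4 K: ΣzᵢPᵢˢᵃᵗ = 234.00 kPa
  T = 372.6 K: ΣzᵢPᵢˢᵃᵗ = 137.00 kPa
  T = 384.5 K: ΣzᵢPᵢˢᵃᵗ = 180.53 kPa
  T = 390.4 K: ΣzᵢPᵢˢᵃᵗ = 205.71 kPa
  T = 387.4 K: ΣzᵢPᵢˢᵃᵗ = 192.59 kPa
Interpolating between 384.5 K and 387.4 K gives T ≈ 387.3 K.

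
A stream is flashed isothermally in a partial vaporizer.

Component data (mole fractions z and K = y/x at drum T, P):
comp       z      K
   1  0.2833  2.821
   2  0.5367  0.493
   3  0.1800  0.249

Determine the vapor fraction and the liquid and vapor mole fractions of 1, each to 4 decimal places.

ψ = 0.1038, x_1 = 0.2382, y_1 = 0.6721

Rachford–Rice: g(ψ) = Σ zᵢ(Kᵢ−1)/(1+ψ(Kᵢ−1)) = 0.
g(0) = ΣzᵢKᵢ − 1 = 0.1086 and g(1) = 1 − Σzᵢ/Kᵢ = -0.9120, so a root lies in (0, 1).
Iterate (Newton) starting at ψ = 0.33:
  ψ = 0.3300: g = -0.18426, g' = -0.7449 → ψ = 0.0827
  ψ = 0.0827: g = 0.02026, g' = -0.9754 → ψ = 0.1034
  ψ = 0.1034: g = 0.00039, g' = -0.9382 → ψ = 0.1038
Converged at ψ = 0.1038.
Compositions from xᵢ = zᵢ/(1+ψ(Kᵢ−1)), yᵢ = Kᵢxᵢ:
  1: x = 0.2382, y = 0.6721
  2: x = 0.5665, y = 0.2793
  3: x = 0.1952, y = 0.0486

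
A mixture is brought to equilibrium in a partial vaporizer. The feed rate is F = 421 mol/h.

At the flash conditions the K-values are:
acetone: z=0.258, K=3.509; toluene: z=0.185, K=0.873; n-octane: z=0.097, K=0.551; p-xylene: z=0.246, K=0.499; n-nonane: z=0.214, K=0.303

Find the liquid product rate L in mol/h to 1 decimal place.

Let ψ = V/F and solve Σ zᵢ(Kᵢ−1)/(1+ψ(Kᵢ−1)) = 0.
g(0) = ΣzᵢKᵢ − 1 = 0.308 and g(1) = 1 − Σzᵢ/Kᵢ = -0.661, so a root lies in (0, 1).
Iterate (Newton) starting at ψ = 0.5:
  ψ = 0.500: g = -0.1875, g' = -0.710 → ψ = 0.236
  ψ = 0.236: g = 0.0153, g' = -0.897 → ψ = 0.253
Converged at ψ = 0.253.
Then V = ψ·F = 0.2534·421 = 106.7 mol/h and L = F − V = 314.3 mol/h.

L = 314.3 mol/h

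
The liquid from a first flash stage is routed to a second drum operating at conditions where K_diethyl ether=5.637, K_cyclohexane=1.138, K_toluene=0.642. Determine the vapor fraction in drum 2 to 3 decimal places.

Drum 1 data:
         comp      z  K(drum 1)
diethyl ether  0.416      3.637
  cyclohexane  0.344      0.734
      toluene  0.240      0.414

V/F (drum 2) = 0.702

Drum 1:
Let ψ₁ = V/F and solve Σ zᵢ(Kᵢ−1)/(1+ψ₁(Kᵢ−1)) = 0.
Feasibility: ΣzᵢKᵢ = 1.865, Σzᵢ/Kᵢ = 1.163 — both > 1, two phases present.
Newton iteration, ψ₁⁰ = 0.55:
  ψ₁ = 0.550: g = 0.1330, g' = -0.695 → ψ₁ = 0.741
  ψ₁ = 0.741: g = 0.0085, g' = -0.627 → ψ₁ = 0.755
Converged at ψ₁ = 0.755.
Drum-1 compositions:
  diethyl ether: x = 0.139, y = 0.506
  cyclohexane: x = 0.430, y = 0.316
  toluene: x = 0.430, y = 0.178
Drum-2 feed = drum-1 liquid: z₂ = (0.1391, 0.4305, 0.4305).
Drum 2:
Rachford–Rice: g(ψ₂) = Σ zᵢ(Kᵢ−1)/(1+ψ₂(Kᵢ−1)) = 0.
g(0) = ΣzᵢKᵢ − 1 = 0.550 and g(1) = 1 − Σzᵢ/Kᵢ = -0.073, so a root lies in (0, 1).
Newton–Raphson from ψ₂ = 0.51:
  ψ₂ = 0.510: g = 0.0586, g' = -0.354 → ψ₂ = 0.676
  ψ₂ = 0.676: g = 0.0071, g' = -0.278 → ψ₂ = 0.701
  ψ₂ = 0.701: g = 0.0001, g' = -0.271 → ψ₂ = 0.702
Converged at ψ₂ = 0.702.
  diethyl ether: x = 0.033, y = 0.184
  cyclohexane: x = 0.392, y = 0.447
  toluene: x = 0.575, y = 0.369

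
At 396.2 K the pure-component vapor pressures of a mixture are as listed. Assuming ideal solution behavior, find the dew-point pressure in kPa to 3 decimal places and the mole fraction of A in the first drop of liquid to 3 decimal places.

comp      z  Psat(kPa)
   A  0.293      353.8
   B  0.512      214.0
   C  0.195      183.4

At the dew point ψ → 1, so Σzᵢ/Kᵢ = 1 with Kᵢ = Pᵢˢᵃᵗ/P ⇒ 1/P = Σzᵢ/Pᵢˢᵃᵗ.
1/P = 0.293/353.8 + 0.512/214.0 + 0.195/183.4 = 0.004284 ⇒ P = 233.431 kPa
xᵢ = zᵢP/Pᵢˢᵃᵗ ⇒ x_A = 0.293·233.431/353.8 = 0.193

Pdew = 233.431 kPa, x_A = 0.193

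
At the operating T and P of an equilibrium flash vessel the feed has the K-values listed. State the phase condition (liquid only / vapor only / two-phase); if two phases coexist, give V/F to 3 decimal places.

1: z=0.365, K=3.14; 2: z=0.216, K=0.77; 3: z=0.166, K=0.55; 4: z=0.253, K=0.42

ΣzᵢKᵢ = 1.510; Σzᵢ/Kᵢ = 1.301.
Both exceed 1, so a two-phase solution exists.
Rachford–Rice: g(ψ) = Σ zᵢ(Kᵢ−1)/(1+ψ(Kᵢ−1)) = 0.
Iterate (Newton) starting at ψ = 0.5:
  ψ = 0.500: g = 0.0181, g' = -0.629 → ψ = 0.529
Converged at ψ = 0.529.

two-phase, V/F = 0.529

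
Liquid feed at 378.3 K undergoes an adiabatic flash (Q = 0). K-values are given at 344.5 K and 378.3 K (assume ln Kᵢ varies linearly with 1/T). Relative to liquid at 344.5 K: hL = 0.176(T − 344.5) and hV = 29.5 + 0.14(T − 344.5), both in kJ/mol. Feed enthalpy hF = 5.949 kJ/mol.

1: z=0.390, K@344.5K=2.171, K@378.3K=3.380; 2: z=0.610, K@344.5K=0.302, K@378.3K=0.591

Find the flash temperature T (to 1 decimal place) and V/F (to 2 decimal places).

T = 351.4 K, V/F = 0.16

Adiabatic flash: solve Rachford–Rice at each trial T, then check hF = ψ·hV(T) + (1−ψ)·hL(T).
  T = 344.5 K: K = (2.171, 0.302), RR gives ψ = 0.038, H_out = 1.116 kJ/mol
  T = 378.3 K: K = (3.380, 0.591), RR gives ψ = 0.697, H_out = 25.669 kJ/mol
  T = 361.4 K: K = (2.737, 0.429), RR gives ψ = 0.332, H_out = 12.567 kJ/mol
  T = 352.9 K: K = (2.443, 0.361), RR gives ψ = 0.188, H_out = 6.958 kJ/mol
  T = 348.7 K: K = (2.305, 0.331), RR gives ψ = 0.115, H_out = 4.115 kJ/mol
  T = 350.8 K: K = (2.373, 0.346), RR gives ψ = 0.152, H_out = 5.550 kJ/mol
Linear interpolation between T = 350.8 (H_out = 5.550) and T = 352.9 (H_out = 6.958) on hF = 5.949 gives T ≈ 351.4 K, at which ψ = 0.16.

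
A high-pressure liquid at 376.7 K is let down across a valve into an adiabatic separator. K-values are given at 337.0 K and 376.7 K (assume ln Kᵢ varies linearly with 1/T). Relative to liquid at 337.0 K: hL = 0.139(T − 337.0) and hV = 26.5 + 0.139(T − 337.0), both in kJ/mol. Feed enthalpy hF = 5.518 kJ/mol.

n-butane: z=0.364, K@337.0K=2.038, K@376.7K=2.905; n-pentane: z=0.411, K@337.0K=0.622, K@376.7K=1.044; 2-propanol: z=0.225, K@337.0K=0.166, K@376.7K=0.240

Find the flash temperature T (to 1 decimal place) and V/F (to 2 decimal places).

Adiabatic flash: solve Rachford–Rice at each trial T, then check hF = ψ·hV(T) + (1−ψ)·hL(T).
  T = 337.0 K: K = (2.038, 0.622, 0.166), RR gives ψ = 0.059, H_out = 1.553 kJ/mol
  T = 376.7 K: K = (2.905, 1.044, 0.240), RR gives ψ = 0.636, H_out = 22.377 kJ/mol
  T = 356.9 K: K = (2.458, 0.818, 0.202), RR gives ψ = 0.385, H_out = 12.980 kJ/mol
  T = 346.9 K: K = (2.243, 0.716, 0.183), RR gives ψ = 0.231, H_out = 7.500 kJ/mol
  T = 341.9 K: K = (2.139, 0.667, 0.175), RR gives ψ = 0.147, H_out = 4.573 kJ/mol
  T = 344.4 K: K = (2.191, 0.691, 0.179), RR gives ψ = 0.190, H_out = 6.054 kJ/mol
  T = 343.1 K: K = (2.164, 0.679, 0.177), RR gives ψ = 0.168, H_out = 5.289 kJ/mol
Linear interpolation between T = 343.1 (H_out = 5.289) and T = 344.4 (H_out = 6.054) on hF = 5.518 gives T ≈ 343.5 K, at which ψ = 0.17.

T = 343.5 K, V/F = 0.17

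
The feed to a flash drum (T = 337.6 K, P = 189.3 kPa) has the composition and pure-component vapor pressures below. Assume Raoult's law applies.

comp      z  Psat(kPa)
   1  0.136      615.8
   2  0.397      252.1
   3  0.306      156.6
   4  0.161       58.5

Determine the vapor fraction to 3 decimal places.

ψ = 0.577

Raoult's law: Kᵢ = Pᵢˢᵃᵗ/P = Pᵢˢᵃᵗ/189.3.
  K_1 = 615.8/189.3 = 3.25304, K_2 = 252.1/189.3 = 1.33175, K_3 = 156.6/189.3 = 0.82726, K_4 = 58.5/189.3 = 0.30903
Rachford–Rice: g(ψ) = Σ zᵢ(Kᵢ−1)/(1+ψ(Kᵢ−1)) = 0.
Feasibility: ΣzᵢKᵢ = 1.274, Σzᵢ/Kᵢ = 1.231 — both > 1, two phases present.
Iterate (Newton) starting at ψ = 0.5:
  ψ = 0.500: g = 0.0292, g' = -0.375 → ψ = 0.578
  ψ = 0.578: g = -0.0003, g' = -0.385 → ψ = 0.577
Converged at ψ = 0.577.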